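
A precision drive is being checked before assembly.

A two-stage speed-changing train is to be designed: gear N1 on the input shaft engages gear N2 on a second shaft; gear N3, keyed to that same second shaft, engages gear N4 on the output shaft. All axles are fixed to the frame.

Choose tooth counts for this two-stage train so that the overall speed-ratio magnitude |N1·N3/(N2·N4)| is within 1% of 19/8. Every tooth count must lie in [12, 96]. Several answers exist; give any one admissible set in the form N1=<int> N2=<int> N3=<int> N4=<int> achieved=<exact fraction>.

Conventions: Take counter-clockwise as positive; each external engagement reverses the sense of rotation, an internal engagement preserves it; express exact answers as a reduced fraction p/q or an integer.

design class (target 19/8): fixed-axis compound train
target = 19/8 in lowest terms: an exact hit needs N1·N3 = k·19 and N2·N4 = k·8 for one integer k, every count in [12, 96]; additionally prefer no 1:1 stage (N1 ≠ N2, N3 ≠ N4)
k = 1…17: no 1:1-free in-range split of k·19 and k·8 into factor pairs; take k = 18
k = 18: N1·N3 = 342 = 18·19, N2·N4 = 144 = 12·12
achieved = 18·19/(12·12) = 19/8; |achieved − target| = 0 ≤ 19/800 ✓

N1=18 N2=12 N3=19 N4=12 achieved=19/8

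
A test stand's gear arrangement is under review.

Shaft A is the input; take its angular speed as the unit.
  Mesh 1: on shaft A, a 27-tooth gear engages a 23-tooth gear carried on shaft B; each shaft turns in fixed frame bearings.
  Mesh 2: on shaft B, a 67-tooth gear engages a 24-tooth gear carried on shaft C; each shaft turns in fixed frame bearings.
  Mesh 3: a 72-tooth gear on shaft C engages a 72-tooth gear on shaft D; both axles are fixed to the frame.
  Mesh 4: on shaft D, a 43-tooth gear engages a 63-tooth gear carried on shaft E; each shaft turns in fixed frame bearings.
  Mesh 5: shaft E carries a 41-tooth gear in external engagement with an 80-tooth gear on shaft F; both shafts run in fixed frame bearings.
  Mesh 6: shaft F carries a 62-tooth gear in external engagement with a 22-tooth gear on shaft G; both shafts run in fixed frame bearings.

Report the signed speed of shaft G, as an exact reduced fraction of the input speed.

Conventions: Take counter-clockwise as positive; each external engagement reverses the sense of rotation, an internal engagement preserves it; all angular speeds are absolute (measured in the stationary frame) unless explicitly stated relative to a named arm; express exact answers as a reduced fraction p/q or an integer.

6-mesh fixed-axis compound train (all bearings frame-fixed)
mesh 1 [27T→23T]: |ω|/ω_in = 1×27/23 = 27/23, sense flips to −
mesh 2 [67T→24T]: |ω|/ω_in = (27/23)×67/24 = 603/184, sense flips to +
mesh 3 [72T→72T]: |ω|/ω_in = (603/184)×72/72 = 603/184, sense flips to −
mesh 4 [43T→63T]: |ω|/ω_in = (603/184)×43/63 = 2881/1288, sense flips to +
mesh 5 [41T→80T]: |ω|/ω_in = (2881/1288)×41/80 = 118121/103040, sense flips to −
mesh 6 [62T→22T]: |ω|/ω_in = (118121/103040)×62/22 = 3661751/1133440, sense flips to +
signed output speed (× input speed) = 3661751/1133440

3661751/1133440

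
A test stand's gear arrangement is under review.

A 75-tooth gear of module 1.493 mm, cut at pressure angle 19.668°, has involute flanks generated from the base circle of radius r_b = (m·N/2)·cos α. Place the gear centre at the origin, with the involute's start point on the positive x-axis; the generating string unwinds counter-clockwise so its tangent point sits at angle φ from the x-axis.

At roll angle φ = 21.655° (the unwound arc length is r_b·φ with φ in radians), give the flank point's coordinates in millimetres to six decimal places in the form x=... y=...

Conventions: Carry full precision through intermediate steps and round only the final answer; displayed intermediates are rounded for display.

x=56.353231 y=0.935306

single-mesh involute tooth geometry (75T wheel at module 1.493)
pitch radius r_p = m·N/2 = 1.493·75/2 = 55.987500
base radius r_b = r_p·cos α = 55.987500·cos 19.668° = 52.721115
roll angle φ = 21.655° = 0.37795105 rad
x = r_b·(cos φ + φ·sin φ) = 56.353231
y = r_b·(sin φ − φ·cos φ) = 0.935306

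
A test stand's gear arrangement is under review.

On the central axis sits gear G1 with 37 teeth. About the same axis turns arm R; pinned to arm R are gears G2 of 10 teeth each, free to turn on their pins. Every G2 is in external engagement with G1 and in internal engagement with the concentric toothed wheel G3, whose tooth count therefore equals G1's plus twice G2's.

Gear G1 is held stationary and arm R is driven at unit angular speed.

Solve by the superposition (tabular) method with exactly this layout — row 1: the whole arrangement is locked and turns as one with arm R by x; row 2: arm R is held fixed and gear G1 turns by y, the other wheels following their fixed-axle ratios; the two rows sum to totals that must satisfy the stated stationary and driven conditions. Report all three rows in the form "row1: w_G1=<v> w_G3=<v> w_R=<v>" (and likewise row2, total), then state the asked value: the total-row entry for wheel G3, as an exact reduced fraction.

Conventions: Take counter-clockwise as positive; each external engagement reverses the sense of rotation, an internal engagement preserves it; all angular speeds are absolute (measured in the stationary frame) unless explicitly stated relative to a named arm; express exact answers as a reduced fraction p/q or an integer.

row1: w_G1=1 w_G3=1 w_R=1
row2: w_G1=-1 w_G3=37/57 w_R=0
total: w_G1=0 w_G3=94/57 w_R=1
asked value: 94/57

class = planetary set [G3 = 37+2·10 = 57; Willis about the carrier]
row 1 (train locked, turned with arm): all members turn x
superposition row 2 [arm held]: sun y, ring −(37/57)·y, arm 0
boundary: total ω_sun = x + y = 0 and total ω_arm = x = 1  ⇒  y = -1, x = 1
row 2 ring = −(37/57)·(-1) = 37/57
totals (row 1 + row 2): sun 1 + (-1) = 0, ring 1 + 37/57 = 94/57, arm 1 + 0 = 1
asked cell (total, ring) = 94/57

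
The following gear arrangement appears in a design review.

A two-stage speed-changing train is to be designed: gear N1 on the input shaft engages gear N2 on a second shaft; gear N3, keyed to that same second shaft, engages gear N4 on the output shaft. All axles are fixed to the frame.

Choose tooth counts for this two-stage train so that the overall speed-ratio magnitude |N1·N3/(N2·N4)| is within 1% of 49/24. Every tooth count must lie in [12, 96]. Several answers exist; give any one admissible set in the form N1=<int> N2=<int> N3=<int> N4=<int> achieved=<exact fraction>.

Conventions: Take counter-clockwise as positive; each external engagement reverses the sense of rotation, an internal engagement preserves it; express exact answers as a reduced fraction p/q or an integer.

N1=14 N2=12 N3=21 N4=12 achieved=49/24

topology: fixed-axis compound train — 2 stages, target 49/24
target = 49/24 in lowest terms: an exact hit needs N1·N3 = k·49 and N2·N4 = k·24 for one integer k, every count in [12, 96]; additionally prefer no 1:1 stage (N1 ≠ N2, N3 ≠ N4)
k = 1…5: no 1:1-free in-range split of k·49 and k·24 into factor pairs; take k = 6
k = 6: N1·N3 = 294 = 14·21, N2·N4 = 144 = 12·12
achieved = 14·21/(12·12) = 49/24; |achieved − target| = 0 ≤ 49/2400 ✓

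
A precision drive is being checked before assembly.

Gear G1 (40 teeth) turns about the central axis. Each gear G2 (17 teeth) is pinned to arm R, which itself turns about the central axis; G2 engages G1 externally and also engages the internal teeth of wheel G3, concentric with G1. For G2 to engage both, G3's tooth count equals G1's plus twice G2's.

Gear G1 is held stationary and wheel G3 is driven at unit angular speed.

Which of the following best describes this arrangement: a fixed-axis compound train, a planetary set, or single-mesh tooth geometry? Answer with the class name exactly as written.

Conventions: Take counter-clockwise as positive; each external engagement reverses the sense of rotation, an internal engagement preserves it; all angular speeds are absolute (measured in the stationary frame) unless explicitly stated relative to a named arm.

planetary set

planetary set (40T centre, 17T on arm, 74T internal) — Willis relation
classification: planetary set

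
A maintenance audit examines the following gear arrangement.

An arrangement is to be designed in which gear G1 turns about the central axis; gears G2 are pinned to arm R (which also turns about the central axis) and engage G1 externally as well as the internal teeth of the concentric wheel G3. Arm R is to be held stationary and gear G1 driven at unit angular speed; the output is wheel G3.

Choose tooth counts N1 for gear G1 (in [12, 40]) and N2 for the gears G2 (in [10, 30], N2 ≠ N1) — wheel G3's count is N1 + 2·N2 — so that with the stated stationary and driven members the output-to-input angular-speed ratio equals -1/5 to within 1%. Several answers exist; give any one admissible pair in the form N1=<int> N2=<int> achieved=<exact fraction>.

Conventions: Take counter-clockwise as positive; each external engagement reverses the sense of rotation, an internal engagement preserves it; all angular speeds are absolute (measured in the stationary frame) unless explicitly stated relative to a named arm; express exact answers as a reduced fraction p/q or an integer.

class = planetary set [ratio -1/5 wanted; Willis about the carrier]
Willis with ω_arm = 0: ω_ring/ω_sun = −N1/N3; set equal to -1/5  ⇒  N3/N1 = −1/(-1/5) = 5
N3 = N1 + 2·N2  ⇒  N2/N1 = (N3/N1 − 1)/2 = (5 − 1)/2 = 2
smallest multiple with N1 ≥ 12 and N2 ≥ 10: k = 12  ⇒  N1 = 12·1 = 12, N2 = 12·2 = 24 (N1 ≤ 40, N2 ≤ 30, N2 ≠ N1 ✓), N3 = 12 + 2·24 = 60
check: −N1/N3 with N1 = 12, N3 = 60 gives -1/5; |achieved − target| = 0 ≤ 1/500 ✓

N1=12 N2=24 achieved=-1/5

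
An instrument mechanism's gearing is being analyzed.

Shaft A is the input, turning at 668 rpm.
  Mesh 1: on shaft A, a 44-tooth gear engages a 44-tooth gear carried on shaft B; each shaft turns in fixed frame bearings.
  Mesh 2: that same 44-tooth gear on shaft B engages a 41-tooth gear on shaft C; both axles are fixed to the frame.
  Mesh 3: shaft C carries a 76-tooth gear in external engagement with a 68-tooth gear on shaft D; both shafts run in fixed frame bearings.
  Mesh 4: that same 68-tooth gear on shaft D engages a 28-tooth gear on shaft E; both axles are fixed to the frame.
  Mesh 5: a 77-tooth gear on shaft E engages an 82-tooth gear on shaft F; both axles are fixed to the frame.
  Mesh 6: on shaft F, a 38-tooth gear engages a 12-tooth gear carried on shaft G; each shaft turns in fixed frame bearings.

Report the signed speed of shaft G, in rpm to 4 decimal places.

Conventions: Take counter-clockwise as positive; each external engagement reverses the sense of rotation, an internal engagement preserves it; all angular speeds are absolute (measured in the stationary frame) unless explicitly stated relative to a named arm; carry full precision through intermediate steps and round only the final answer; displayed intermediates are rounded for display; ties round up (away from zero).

topology: fixed-axis compound train — 6 meshes, A→G
mesh 1 [44T→44T]: ω = 668.0000×44/44 = 668.0000 rpm, sense flips to −
mesh 2 [44T→41T]: ω = 668.0000×44/41 = 716.8780 rpm, sense flips to +
mesh 3 [76T→68T]: ω = 716.8780×76/68 = 801.2166 rpm, sense flips to −
mesh 4 [68T→28T]: ω = 801.2166×68/28 = 1945.8118 rpm, sense flips to +
mesh 5 [77T→82T]: ω = 1945.8118×77/82 = 1827.1648 rpm, sense flips to −
mesh 6 [38T→12T]: ω = 1827.1648×38/12 = 5786.0218 rpm, sense flips to +
signed output speed = +5786.0218 rpm

+5786.0218 rpm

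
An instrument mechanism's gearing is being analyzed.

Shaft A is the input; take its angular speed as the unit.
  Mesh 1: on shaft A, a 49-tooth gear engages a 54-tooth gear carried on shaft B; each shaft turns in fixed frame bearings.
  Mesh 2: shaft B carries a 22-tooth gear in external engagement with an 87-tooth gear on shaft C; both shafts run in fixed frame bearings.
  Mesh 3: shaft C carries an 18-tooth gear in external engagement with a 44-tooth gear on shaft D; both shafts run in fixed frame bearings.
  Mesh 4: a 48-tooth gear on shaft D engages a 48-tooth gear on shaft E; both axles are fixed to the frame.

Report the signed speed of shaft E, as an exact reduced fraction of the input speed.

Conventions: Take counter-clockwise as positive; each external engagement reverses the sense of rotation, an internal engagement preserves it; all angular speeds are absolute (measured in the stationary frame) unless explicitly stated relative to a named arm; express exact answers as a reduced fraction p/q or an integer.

4-mesh fixed-axis compound train (all bearings frame-fixed)
mesh 1 [49T→54T]: |ω|/ω_in = 1×49/54 = 49/54, sense flips to −
mesh 2 [22T→87T]: |ω|/ω_in = (49/54)×22/87 = 539/2349, sense flips to +
mesh 3 [18T→44T]: |ω|/ω_in = (539/2349)×18/44 = 49/522, sense flips to −
mesh 4 [48T→48T]: |ω|/ω_in = (49/522)×48/48 = 49/522, sense flips to +
signed output speed (× input speed) = 49/522

49/522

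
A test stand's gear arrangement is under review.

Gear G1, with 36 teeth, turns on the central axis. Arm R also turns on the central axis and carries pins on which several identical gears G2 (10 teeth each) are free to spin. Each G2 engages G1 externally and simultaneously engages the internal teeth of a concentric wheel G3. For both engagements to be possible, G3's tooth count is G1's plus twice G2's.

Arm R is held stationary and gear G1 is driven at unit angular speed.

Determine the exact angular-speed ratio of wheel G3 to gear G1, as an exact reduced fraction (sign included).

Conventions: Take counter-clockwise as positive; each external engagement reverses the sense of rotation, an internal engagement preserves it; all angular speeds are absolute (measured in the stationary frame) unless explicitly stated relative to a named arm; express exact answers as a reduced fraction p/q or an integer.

class = planetary set [G3 = 36+2·10 = 56; Willis about the carrier]
ring teeth: 36 + 2·10 = 56
36(ω_sun−ω_arm) = −56(ω_ring−ω_arm),  ω_arm = 0, ω_sun = 1
ω_ring = 0 − (36/56)(1−0) = -9/14
ω_out/ω_in = -9/14

-9/14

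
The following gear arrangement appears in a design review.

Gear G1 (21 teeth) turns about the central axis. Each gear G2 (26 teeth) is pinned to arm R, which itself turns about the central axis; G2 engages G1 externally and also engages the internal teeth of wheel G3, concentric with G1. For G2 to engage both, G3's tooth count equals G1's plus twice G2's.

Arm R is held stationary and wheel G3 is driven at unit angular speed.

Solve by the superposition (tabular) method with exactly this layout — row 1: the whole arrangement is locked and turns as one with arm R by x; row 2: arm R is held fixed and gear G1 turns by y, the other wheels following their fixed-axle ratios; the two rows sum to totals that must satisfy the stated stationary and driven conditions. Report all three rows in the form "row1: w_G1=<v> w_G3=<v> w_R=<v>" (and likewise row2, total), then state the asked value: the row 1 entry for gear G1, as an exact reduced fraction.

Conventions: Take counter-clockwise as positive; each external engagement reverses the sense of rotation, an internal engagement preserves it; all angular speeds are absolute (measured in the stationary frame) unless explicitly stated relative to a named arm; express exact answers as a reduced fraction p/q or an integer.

row1: w_G1=0 w_G3=0 w_R=0
row2: w_G1=-73/21 w_G3=1 w_R=0
total: w_G1=-73/21 w_G3=1 w_R=0
asked value: 0

recognized (axles ride arm R): planetary set, 21/26/73 teeth
superposition row 1 [locked train]: every member turns x
row 2: sun turns y, ring = −(21/73)·y, arm 0
boundary: total ω_arm = x = 0 and total ω_ring = x − (21/73)·y = 1  ⇒  y = -73/21, x = 0
row 2 ring = −(21/73)·(-73/21) = 1
totals (row 1 + row 2): sun 0 + (-73/21) = -73/21, ring 0 + 1 = 1, arm 0 + 0 = 0
asked cell (row1, sun) = 0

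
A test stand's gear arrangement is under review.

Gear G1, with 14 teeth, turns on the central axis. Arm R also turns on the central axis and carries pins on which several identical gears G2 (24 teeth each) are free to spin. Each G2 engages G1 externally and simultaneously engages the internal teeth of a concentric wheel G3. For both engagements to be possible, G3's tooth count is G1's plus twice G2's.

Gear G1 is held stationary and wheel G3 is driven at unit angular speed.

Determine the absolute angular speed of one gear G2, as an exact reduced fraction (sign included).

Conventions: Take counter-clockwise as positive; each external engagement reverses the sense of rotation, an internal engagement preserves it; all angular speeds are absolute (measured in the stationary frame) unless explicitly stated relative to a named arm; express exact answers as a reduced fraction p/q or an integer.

recognized (axles ride arm R): planetary set, 14/24/62 teeth
ring teeth: 14 + 2·24 = 62
14(ω_sun−ω_arm) = −62(ω_ring−ω_arm),  ω_sun = 0, ω_ring = 1
14(0−ω_arm) = −62(1−ω_arm)  ⇒  76·ω_arm = 62  ⇒  ω_arm = 31/38
sun–planet mesh: 14·(0−31/38) = −24·(ω_p−ω_arm)  ⇒  ω_p−ω_arm = 217/456
ω_p = 31/38 + 217/456 = 31/24
exact speed ratio = 31/24

31/24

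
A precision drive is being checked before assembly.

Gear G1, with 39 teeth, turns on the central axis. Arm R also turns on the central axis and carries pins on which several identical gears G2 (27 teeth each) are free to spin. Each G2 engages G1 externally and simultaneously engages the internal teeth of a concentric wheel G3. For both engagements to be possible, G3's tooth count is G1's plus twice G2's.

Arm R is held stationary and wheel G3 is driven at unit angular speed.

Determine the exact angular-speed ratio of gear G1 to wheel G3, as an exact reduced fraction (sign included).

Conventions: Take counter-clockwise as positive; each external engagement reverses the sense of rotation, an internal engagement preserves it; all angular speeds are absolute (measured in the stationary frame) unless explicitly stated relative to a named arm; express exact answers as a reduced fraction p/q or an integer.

class = planetary set [G3 = 39+2·27 = 93; Willis about the carrier]
ring teeth: 39 + 2·27 = 93
39(ω_sun−ω_arm) = −93(ω_ring−ω_arm),  ω_arm = 0, ω_ring = 1
ω_sun = 0 − (93/39)(1−0) = -31/13
ω_out/ω_in = -31/13

-31/13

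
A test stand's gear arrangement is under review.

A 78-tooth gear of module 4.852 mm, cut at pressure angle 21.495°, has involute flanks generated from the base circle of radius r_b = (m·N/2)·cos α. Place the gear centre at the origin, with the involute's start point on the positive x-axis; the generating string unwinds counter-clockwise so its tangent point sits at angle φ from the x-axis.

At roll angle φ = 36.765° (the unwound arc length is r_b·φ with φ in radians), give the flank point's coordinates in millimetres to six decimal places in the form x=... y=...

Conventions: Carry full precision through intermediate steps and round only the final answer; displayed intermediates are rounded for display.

recognized (one wheel, involute flank): single-mesh tooth geometry, m = 4.852, N = 78
pitch radius r_p = m·N/2 = 4.852·78/2 = 189.228000
base radius r_b = r_p·cos α = 189.228000·cos 21.495° = 176.067107
roll angle φ = 36.765° = 0.64167030 rad
x = r_b·(cos φ + φ·sin φ) = 208.667492
y = r_b·(sin φ − φ·cos φ) = 14.876632

x=208.667492 y=14.876632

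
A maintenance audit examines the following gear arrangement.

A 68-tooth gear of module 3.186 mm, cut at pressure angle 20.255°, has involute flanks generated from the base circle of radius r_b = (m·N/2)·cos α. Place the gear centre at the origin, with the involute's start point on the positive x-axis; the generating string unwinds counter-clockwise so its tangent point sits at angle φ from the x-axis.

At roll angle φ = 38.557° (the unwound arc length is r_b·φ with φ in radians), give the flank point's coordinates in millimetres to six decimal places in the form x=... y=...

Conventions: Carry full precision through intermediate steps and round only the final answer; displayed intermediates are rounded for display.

x=122.095896 y=9.863394

class = single-mesh tooth geometry [base-circle involute, m = 3.186, 68T]
pitch radius r_p = m·N/2 = 3.186·68/2 = 108.324000
base radius r_b = r_p·cos α = 108.324000·cos 20.255° = 101.625366
roll angle φ = 38.557° = 0.67294660 rad
x = r_b·(cos φ + φ·sin φ) = 122.095896
y = r_b·(sin φ − φ·cos φ) = 9.863394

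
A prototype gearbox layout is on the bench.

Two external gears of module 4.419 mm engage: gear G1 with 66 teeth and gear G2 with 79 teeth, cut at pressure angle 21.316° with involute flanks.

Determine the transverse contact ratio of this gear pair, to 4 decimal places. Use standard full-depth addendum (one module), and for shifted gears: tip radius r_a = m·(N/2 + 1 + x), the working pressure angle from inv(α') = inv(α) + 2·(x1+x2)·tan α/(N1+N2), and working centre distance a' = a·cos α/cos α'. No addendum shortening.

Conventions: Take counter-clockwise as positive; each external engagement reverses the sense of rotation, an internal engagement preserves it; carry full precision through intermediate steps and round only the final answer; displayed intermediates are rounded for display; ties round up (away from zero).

topology: single-mesh involute geometry — m = 4.419, 66T/79T pair
base radii: r_b1 = 135.850939, r_b2 = 162.609457
tip radii: r_a1 = 150.246000, r_a2 = 178.969500
no profile shift: α' = α, a' = a
action lengths: √(r_a1²−r_b1²) = 64.174628, √(r_a2²−r_b2²) = 74.754574
base pitch p_b = π·m·cos α = 12.932979
CR = (64.174628 + 74.754574 − 320.377500·sin 21.31600°)/12.932979 = 1.737290
contact ratio ≈ 1.7373

1.7373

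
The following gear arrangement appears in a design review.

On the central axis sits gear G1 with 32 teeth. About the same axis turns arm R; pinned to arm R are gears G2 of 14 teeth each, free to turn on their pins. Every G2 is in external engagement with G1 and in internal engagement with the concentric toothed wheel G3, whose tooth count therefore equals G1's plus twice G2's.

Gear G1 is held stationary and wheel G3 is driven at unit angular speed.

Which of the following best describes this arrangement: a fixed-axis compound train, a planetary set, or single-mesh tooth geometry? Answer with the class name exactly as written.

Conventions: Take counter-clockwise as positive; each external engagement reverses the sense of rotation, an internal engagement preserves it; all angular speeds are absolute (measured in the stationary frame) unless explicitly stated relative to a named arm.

planetary set

class = planetary set [G3 = 32+2·14 = 60; Willis about the carrier]
classification: planetary set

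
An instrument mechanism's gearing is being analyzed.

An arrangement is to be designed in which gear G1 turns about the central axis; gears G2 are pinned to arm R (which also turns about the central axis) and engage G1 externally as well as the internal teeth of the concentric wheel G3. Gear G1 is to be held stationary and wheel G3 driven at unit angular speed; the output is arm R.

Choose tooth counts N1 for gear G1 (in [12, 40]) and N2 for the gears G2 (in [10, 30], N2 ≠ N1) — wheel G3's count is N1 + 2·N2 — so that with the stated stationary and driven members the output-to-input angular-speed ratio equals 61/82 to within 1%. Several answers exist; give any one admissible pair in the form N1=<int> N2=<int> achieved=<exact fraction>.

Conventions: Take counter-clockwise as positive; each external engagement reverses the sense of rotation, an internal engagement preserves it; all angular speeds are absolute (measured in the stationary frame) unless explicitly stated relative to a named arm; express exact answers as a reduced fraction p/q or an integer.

design class (target 61/82): planetary set
Willis with ω_sun = 0: ω_arm/ω_ring = N3/(N1+N3); set equal to 61/82  ⇒  N3/N1 = (61/82)/(1 − 61/82) = 61/21
N3 = N1 + 2·N2  ⇒  N2/N1 = (N3/N1 − 1)/2 = (61/21 − 1)/2 = 20/21
smallest multiple with N1 ≥ 12 and N2 ≥ 10: k = 1  ⇒  N1 = 1·21 = 21, N2 = 1·20 = 20 (N1 ≤ 40, N2 ≤ 30, N2 ≠ N1 ✓), N3 = 21 + 2·20 = 61
check: N3/(N1+N3) with N1 = 21, N3 = 61 gives 61/82; |achieved − target| = 0 ≤ 61/8200 ✓

N1=21 N2=20 achieved=61/82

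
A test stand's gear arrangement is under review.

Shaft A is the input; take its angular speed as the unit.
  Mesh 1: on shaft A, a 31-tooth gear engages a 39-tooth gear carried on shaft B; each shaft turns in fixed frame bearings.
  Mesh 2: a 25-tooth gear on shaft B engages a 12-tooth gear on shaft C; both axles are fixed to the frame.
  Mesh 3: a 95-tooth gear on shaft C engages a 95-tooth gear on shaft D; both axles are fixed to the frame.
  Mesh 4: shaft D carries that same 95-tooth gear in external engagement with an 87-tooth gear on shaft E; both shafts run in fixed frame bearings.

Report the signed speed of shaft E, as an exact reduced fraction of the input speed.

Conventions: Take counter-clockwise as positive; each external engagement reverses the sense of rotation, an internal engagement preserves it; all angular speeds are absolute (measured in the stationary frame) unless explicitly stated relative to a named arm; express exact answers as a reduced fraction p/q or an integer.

73625/40716

4-mesh fixed-axis compound train (all bearings frame-fixed)
mesh 1 [31T→39T]: |ω|/ω_in = 1×31/39 = 31/39, sense flips to −
mesh 2 [25T→12T]: |ω|/ω_in = (31/39)×25/12 = 775/468, sense flips to +
mesh 3 [95T→95T]: |ω|/ω_in = (775/468)×95/95 = 775/468, sense flips to −
mesh 4 [95T→87T]: |ω|/ω_in = (775/468)×95/87 = 73625/40716, sense flips to +
signed output speed (× input speed) = 73625/40716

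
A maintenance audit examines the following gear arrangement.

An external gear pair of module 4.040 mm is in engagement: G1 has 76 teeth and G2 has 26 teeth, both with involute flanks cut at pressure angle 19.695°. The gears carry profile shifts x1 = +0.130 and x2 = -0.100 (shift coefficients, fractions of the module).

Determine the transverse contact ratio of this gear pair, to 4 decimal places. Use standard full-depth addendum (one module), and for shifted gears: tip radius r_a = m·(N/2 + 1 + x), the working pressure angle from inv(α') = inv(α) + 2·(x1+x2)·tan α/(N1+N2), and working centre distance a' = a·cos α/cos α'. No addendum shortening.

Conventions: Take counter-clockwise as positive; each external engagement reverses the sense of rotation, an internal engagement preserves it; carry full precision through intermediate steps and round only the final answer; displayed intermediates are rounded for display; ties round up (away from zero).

1.7446

topology: single-mesh involute geometry — m = 4.040, 76T/26T pair
base radii: r_b1 = 144.539074, r_b2 = 49.447578
tip radii: r_a1 = 158.085200, r_a2 = 56.156000
inv(α') = inv(19.695°) + 2·(+0.130-0.100)·tan α/(76+26) = 0.01442135  ⇒  α' = 19.78867°
a' = a·cos α / cos α' = 206.0400·cos 19.695°/cos 19.78867° = 206.160924
action lengths: √(r_a1²−r_b1²) = 64.026453, √(r_a2²−r_b2²) = 26.616412
base pitch p_b = π·m·cos α = 11.949550
CR = (64.026453 + 26.616412 − 206.160924·sin 19.78867°)/11.949550 = 1.744559
contact ratio ≈ 1.7446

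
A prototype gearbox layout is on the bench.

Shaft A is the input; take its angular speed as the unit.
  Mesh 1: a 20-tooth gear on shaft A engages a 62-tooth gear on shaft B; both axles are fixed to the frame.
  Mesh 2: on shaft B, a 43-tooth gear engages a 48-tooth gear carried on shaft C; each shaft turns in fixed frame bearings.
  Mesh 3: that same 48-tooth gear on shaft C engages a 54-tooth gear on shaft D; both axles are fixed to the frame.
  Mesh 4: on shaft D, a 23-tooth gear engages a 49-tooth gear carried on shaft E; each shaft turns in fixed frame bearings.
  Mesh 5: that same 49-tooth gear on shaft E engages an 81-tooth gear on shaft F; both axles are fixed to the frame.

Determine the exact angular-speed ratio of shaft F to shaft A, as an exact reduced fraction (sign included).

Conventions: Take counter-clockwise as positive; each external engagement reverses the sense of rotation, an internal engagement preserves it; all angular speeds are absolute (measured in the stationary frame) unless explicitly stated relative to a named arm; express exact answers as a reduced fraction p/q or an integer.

-4945/67797

class = fixed-axis compound train [5 meshes; 5 ratios multiply, 5 sense flips]
mesh 1 [20T→62T]: running ratio 10/31, sense −
mesh 2 [43T→48T]: running ratio 215/744, sense +
mesh 3 [48T→54T]: running ratio 215/837, sense −
mesh 4 [23T→49T]: running ratio 4945/41013, sense +
mesh 5 [49T→81T]: running ratio 4945/67797, sense −
ω_out/ω_in = -4945/67797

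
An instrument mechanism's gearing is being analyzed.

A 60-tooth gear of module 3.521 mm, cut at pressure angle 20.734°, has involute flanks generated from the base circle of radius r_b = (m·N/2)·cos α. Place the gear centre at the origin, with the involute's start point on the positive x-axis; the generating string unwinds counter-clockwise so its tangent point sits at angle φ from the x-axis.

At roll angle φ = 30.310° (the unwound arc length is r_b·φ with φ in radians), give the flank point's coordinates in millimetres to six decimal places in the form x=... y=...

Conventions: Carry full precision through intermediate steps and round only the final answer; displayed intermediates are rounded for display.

x=111.659672 y=4.739947

class = single-mesh tooth geometry [base-circle involute, m = 3.521, 60T]
pitch radius r_p = m·N/2 = 3.521·60/2 = 105.630000
base radius r_b = r_p·cos α = 105.630000·cos 20.734° = 98.788779
roll angle φ = 30.310° = 0.52900930 rad
x = r_b·(cos φ + φ·sin φ) = 111.659672
y = r_b·(sin φ − φ·cos φ) = 4.739947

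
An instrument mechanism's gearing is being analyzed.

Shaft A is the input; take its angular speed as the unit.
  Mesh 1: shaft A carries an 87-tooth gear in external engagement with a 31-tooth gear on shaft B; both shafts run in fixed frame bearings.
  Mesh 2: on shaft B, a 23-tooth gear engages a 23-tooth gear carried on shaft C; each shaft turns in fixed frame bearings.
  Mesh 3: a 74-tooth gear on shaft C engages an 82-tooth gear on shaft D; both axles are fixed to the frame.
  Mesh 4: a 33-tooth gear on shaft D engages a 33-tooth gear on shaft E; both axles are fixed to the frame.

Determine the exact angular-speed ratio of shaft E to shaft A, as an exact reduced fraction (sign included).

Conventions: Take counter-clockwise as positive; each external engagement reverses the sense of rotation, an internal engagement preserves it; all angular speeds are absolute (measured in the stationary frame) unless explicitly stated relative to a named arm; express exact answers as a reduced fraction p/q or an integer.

class = fixed-axis compound train [4 meshes; 4 ratios multiply, 4 sense flips]
mesh 1 [87T→31T]: running ratio 87/31, sense −
mesh 2 [23T→23T]: running ratio 87/31, sense +
mesh 3 [74T→82T]: running ratio 3219/1271, sense −
mesh 4 [33T→33T]: running ratio 3219/1271, sense +
ω_out/ω_in = 3219/1271

3219/1271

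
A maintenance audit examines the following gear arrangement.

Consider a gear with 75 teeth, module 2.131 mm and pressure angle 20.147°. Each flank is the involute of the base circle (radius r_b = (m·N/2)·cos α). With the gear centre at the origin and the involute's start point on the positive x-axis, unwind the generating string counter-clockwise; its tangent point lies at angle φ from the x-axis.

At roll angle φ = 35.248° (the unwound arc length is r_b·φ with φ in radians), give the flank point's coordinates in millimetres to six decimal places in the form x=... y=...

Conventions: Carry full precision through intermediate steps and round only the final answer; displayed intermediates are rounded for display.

single-mesh involute tooth geometry (75T wheel at module 2.131)
pitch radius r_p = m·N/2 = 2.131·75/2 = 79.912500
base radius r_b = r_p·cos α = 79.912500·cos 20.147° = 75.022816
roll angle φ = 35.248° = 0.61519365 rad
x = r_b·(cos φ + φ·sin φ) = 87.904251
y = r_b·(sin φ − φ·cos φ) = 5.605074

x=87.904251 y=5.605074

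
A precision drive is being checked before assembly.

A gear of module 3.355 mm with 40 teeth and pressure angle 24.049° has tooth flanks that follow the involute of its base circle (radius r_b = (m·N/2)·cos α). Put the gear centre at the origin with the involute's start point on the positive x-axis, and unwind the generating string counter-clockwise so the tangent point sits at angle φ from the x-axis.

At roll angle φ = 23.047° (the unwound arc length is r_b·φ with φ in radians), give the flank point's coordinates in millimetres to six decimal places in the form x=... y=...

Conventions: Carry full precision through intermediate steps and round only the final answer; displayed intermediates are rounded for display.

recognized (one wheel, involute flank): single-mesh tooth geometry, m = 3.355, N = 40
pitch radius r_p = m·N/2 = 3.355·40/2 = 67.100000
base radius r_b = r_p·cos α = 67.100000·cos 24.049° = 61.275537
roll angle φ = 23.047° = 0.40224603 rad
x = r_b·(cos φ + φ·sin φ) = 66.034058
y = r_b·(sin φ − φ·cos φ) = 1.307970

x=66.034058 y=1.307970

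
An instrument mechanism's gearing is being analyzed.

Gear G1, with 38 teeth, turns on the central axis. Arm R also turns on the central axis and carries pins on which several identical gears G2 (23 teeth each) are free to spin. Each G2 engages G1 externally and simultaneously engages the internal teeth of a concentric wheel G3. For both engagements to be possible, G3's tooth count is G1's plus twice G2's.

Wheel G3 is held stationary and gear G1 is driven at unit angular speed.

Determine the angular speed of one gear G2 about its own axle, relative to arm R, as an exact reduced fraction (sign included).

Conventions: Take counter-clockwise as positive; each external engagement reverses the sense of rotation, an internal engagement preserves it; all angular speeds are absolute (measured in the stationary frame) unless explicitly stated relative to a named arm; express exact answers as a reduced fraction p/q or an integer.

topology: planetary set — G1 38T / G2 23T / G3 84T, arm = carrier (Willis)
ring teeth: 38 + 2·23 = 84
38(ω_sun−ω_arm) = −84(ω_ring−ω_arm),  ω_ring = 0, ω_sun = 1
38(1−ω_arm) = −84(0−ω_arm)  ⇒  122·ω_arm = 38  ⇒  ω_arm = 19/61
sun–planet mesh: 38·(1−19/61) = −23·(ω_p−ω_arm)  ⇒  ω_p−ω_arm = -1596/1403
exact speed ratio = -1596/1403

-1596/1403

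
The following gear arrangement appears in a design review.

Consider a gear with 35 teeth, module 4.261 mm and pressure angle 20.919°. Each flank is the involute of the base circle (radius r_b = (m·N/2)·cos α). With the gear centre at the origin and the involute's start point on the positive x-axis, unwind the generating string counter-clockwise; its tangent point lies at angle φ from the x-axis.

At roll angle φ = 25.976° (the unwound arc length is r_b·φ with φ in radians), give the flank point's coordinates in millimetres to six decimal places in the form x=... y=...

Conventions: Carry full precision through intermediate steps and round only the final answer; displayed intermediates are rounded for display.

recognized (one wheel, involute flank): single-mesh tooth geometry, m = 4.261, N = 35
pitch radius r_p = m·N/2 = 4.261·35/2 = 74.567500
base radius r_b = r_p·cos α = 74.567500·cos 20.919° = 69.652467
roll angle φ = 25.976° = 0.45336673 rad
x = r_b·(cos φ + φ·sin φ) = 76.447050
y = r_b·(sin φ − φ·cos φ) = 2.119392

x=76.447050 y=2.119392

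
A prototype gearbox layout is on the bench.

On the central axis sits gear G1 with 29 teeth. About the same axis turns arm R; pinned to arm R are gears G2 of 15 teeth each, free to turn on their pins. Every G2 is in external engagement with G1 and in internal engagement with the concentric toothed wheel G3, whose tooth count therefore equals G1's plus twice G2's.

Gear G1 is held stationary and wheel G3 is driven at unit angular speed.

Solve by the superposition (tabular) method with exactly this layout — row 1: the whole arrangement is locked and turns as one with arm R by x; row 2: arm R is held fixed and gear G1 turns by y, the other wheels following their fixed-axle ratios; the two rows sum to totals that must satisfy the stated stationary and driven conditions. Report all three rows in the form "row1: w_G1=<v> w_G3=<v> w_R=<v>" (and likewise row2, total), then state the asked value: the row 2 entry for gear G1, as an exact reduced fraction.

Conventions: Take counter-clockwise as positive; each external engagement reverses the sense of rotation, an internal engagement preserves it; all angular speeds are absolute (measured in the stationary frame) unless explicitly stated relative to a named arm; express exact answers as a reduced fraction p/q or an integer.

class = planetary set [G3 = 29+2·15 = 59; Willis about the carrier]
row 1: whole set turns with the arm by x
row 2 — arm fixed, fixed-axis ratios: sun y, ring −(29/59)·y, arm 0
boundary: total ω_sun = x + y = 0 and total ω_ring = x − (29/59)·y = 1  ⇒  y = -59/88, x = 59/88
row 2 ring = −(29/59)·(-59/88) = 29/88
totals (row 1 + row 2): sun 59/88 + (-59/88) = 0, ring 59/88 + 29/88 = 1, arm 59/88 + 0 = 59/88
asked cell (row2, sun) = -59/88

row1: w_G1=59/88 w_G3=59/88 w_R=59/88
row2: w_G1=-59/88 w_G3=29/88 w_R=0
total: w_G1=0 w_G3=1 w_R=59/88
asked value: -59/88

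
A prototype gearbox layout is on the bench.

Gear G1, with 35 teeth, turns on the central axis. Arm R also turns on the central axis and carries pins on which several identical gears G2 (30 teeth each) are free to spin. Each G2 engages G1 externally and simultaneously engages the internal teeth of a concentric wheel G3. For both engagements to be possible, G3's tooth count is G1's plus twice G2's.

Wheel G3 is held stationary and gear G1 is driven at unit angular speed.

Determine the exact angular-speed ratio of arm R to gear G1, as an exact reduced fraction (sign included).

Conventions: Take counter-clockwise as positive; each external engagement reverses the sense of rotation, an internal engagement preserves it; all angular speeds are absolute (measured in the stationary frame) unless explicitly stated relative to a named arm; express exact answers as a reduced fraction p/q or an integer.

class = planetary set [G3 = 35+2·30 = 95; Willis about the carrier]
ring teeth: 35 + 2·30 = 95
35(ω_sun−ω_arm) = −95(ω_ring−ω_arm),  ω_ring = 0, ω_sun = 1
35(1−ω_arm) = −95(0−ω_arm)  ⇒  130·ω_arm = 35  ⇒  ω_arm = 7/26
ω_out/ω_in = 7/26

7/26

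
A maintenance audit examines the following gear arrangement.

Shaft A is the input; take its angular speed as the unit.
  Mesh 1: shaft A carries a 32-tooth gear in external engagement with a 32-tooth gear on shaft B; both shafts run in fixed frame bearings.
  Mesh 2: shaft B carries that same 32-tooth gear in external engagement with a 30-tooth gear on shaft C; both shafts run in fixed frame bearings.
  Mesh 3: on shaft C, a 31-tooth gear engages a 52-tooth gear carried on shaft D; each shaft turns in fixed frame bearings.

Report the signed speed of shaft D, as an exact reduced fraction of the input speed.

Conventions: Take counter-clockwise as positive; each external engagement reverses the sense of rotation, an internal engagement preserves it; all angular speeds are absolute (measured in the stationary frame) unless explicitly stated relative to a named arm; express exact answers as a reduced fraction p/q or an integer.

3-mesh fixed-axis compound train (all bearings frame-fixed)
mesh 1 [32T→32T]: |ω|/ω_in = 1×32/32 = 1, sense flips to −
mesh 2 [32T→30T]: |ω|/ω_in = 1×32/30 = 16/15, sense flips to +
mesh 3 [31T→52T]: |ω|/ω_in = (16/15)×31/52 = 124/195, sense flips to −
signed output speed (× input speed) = -124/195

-124/195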